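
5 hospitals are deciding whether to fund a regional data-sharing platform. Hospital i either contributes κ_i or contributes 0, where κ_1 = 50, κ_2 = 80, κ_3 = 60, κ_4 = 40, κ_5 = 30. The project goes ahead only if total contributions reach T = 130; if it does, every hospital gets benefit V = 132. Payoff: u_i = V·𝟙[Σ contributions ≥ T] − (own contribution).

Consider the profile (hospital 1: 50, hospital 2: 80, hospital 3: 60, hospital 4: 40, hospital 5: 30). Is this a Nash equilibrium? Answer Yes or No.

Total = 260 ≥ 130: provided.
Hospital 1 (pledges 50, payoff 82): dropping to 0 → total 210, payoff 132. Profitable deviation.

No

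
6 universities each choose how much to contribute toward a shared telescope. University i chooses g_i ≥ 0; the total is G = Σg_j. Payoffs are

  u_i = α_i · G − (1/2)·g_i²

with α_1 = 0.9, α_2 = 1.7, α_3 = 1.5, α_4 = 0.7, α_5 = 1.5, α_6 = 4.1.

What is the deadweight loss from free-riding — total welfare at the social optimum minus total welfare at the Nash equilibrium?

University i's FOC: ∂u_i/∂g_i = α_i − g_i = 0, so g_i* = α_i.
NE contributions = (0.9, 1.7, 1.5, 0.7, 1.5, 4.1); G = 10.4.
W^NE = (Σα)·G − ½Σα_i² = 10.4² − ½·25.5 = 95.41.
Planner sets g_i = Σα_j = 10.4 for every i, so G^SO = 6·10.4 = 62.4.
W^SO = (Σα)·G^SO − ½·6·(Σα)² = (6/2)·10.4² = 324.48.
Deadweight loss = W^SO − W^NE = 229.07.

229.07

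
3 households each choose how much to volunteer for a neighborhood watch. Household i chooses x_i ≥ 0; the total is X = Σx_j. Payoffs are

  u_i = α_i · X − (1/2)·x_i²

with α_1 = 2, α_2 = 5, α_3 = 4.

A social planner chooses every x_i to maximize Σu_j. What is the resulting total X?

Planner FOC: ∂(Σu_j)/∂x_i = (Σα_j) − x_i = 0, so x_i^SO = Σα_j = 11 for every i; X^SO = 33.

33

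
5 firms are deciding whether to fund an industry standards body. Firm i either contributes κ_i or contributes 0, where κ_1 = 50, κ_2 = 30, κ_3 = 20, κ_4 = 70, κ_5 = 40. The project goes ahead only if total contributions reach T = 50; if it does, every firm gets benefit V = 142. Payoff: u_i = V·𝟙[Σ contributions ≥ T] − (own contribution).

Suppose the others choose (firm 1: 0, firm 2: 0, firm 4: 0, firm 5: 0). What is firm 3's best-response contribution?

Others' total = 0. Even contributing 20 gives 20 < 50: no benefit either way.
Best response: 0.

0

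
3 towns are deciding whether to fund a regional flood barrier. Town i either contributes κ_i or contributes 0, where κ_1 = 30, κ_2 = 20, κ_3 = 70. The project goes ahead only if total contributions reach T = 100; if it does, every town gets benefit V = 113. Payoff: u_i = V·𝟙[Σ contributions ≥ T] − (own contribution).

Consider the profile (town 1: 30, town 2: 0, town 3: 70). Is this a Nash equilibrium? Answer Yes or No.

Total = 100 ≥ 100: provided.
Town 1 (pledges 30, payoff 83): dropping to 0 → total 70, payoff 0. No gain.
Town 2 (pledges 0, payoff 113): pledging 20 → total 120, payoff 93. No gain.
Town 3 (pledges 70, payoff 43): dropping to 0 → total 30, payoff 0. No gain.

Yes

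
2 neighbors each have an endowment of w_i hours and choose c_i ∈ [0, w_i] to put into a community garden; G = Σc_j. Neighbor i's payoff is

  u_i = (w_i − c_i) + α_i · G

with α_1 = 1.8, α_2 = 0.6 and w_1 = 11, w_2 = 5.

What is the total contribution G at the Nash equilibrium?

11

∂u_i/∂c_i = α_i − 1, so neighbor i contributes w_i if α_i > 1, else 0.
α_i > 1 for i ∈ {1}; NE contributions (11, 0), G = 11.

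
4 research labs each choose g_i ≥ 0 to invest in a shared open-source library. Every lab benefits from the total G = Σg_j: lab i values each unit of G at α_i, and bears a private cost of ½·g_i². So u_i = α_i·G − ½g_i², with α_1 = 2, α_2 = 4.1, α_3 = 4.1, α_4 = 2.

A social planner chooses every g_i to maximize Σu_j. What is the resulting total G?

48.8

Planner FOC: ∂(Σu_j)/∂g_i = (Σα_j) − g_i = 0, so g_i^SO = Σα_j = 12.2 for every i; G^SO = 48.8.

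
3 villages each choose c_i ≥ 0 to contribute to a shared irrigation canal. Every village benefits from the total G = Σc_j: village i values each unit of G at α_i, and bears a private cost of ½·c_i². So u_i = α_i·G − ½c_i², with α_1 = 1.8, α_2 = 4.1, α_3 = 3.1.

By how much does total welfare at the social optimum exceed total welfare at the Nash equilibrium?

Village i's FOC: ∂u_i/∂c_i = α_i − c_i = 0, so c_i* = α_i.
NE contributions = (1.8, 4.1, 3.1); G = 9.
W^NE = (Σα)·G − ½Σα_i² = 9² − ½·29.66 = 66.17.
Planner sets c_i = Σα_j = 9 for every i, so G^SO = 3·9 = 27.
W^SO = (Σα)·G^SO − ½·3·(Σα)² = (3/2)·9² = 121.5.
Deadweight loss = W^SO − W^NE = 55.33.

55.33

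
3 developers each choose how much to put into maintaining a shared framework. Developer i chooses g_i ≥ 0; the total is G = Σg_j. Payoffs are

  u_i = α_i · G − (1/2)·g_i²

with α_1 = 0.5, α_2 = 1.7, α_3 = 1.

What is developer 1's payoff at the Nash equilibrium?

1.475

Developer i's FOC: ∂u_i/∂g_i = α_i − g_i = 0, so g_i* = α_i.
NE contributions = (0.5, 1.7, 1); G = 3.2.
u_1 = α_1·G − ½·(g_1)² = 0.5·3.2 − ½·0.5² = 1.475.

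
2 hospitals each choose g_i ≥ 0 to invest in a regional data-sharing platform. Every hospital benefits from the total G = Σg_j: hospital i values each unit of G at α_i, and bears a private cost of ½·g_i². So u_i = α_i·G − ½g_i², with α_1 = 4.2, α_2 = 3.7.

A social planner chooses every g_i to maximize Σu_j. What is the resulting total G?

Planner FOC: ∂(Σu_j)/∂g_i = (Σα_j) − g_i = 0, so g_i^SO = Σα_j = 7.9 for every i; G^SO = 15.8.

15.8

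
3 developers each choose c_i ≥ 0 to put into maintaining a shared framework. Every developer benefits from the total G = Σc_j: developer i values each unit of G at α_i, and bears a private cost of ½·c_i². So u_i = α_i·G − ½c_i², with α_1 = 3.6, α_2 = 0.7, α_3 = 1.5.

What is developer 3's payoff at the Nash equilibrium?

Developer i's FOC: ∂u_i/∂c_i = α_i − c_i = 0, so c_i* = α_i.
NE contributions = (3.6, 0.7, 1.5); G = 5.8.
u_3 = α_3·G − ½·(c_3)² = 1.5·5.8 − ½·1.5² = 7.575.

7.575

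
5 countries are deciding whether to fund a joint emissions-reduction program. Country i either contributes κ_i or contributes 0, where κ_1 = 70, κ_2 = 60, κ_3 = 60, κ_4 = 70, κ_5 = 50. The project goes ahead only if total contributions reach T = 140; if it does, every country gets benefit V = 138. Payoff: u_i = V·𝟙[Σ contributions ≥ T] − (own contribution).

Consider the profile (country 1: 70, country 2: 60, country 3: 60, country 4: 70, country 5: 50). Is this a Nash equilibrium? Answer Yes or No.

No

Total = 310 ≥ 140: provided.
Country 1 (pledges 70, payoff 68): dropping to 0 → total 240, payoff 138. Profitable deviation.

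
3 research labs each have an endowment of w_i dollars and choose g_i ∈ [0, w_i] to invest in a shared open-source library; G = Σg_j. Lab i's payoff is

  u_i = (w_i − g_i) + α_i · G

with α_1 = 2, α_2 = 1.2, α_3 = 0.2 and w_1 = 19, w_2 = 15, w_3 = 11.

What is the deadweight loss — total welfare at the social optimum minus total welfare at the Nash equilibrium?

∂u_i/∂g_i = α_i − 1, so lab i contributes w_i if α_i > 1, else 0.
α_i > 1 for i ∈ {1, 2}; NE contributions (19, 15, 0), G = 34.
W^NE = Σw_i − G^NE + (Σα_i)·G^NE = 45 + 2.4·34 = 126.6.
Planner: ∂(Σu_j)/∂g_i = Σα_j − 1 = 2.4 > 0, so everyone contributes w_i; G^SO = 45, W^SO = 45 + 2.4·45 = 153.
Deadweight loss = 26.4.

26.4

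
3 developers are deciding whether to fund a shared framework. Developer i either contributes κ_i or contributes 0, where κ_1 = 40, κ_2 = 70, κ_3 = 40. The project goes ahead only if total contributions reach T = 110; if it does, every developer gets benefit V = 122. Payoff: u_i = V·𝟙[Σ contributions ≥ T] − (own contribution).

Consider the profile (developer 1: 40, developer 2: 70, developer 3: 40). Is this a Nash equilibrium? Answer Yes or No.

Total = 150 ≥ 110: provided.
Developer 1 (pledges 40, payoff 82): dropping to 0 → total 110, payoff 122. Profitable deviation.

No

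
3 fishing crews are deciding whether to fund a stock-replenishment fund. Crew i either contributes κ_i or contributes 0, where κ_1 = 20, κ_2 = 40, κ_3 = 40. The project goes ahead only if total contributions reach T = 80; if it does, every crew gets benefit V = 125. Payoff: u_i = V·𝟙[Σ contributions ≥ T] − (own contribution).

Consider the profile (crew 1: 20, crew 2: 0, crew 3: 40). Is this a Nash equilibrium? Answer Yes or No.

Total = 60 < 80: not provided.
Crew 1 (pledges 20, payoff -20): dropping to 0 → total 40, payoff 0. Profitable deviation.

No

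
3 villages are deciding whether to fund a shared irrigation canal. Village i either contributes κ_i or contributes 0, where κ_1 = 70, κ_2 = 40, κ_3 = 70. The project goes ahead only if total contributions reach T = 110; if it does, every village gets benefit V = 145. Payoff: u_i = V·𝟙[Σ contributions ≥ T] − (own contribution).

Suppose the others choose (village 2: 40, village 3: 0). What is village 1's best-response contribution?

70

Others' total = 40. Contributing 70 brings total to 110 ≥ 110: gain V − κ_1 = 75.
Best response: 70.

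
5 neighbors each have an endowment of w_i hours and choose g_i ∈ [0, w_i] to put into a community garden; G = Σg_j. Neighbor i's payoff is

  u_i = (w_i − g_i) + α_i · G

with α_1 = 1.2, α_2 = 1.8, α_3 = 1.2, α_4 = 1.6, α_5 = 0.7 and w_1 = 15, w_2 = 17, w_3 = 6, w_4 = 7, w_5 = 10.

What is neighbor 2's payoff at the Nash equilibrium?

∂u_i/∂g_i = α_i − 1, so neighbor i contributes w_i if α_i > 1, else 0.
α_i > 1 for i ∈ {1, 2, 3, 4}; NE contributions (15, 17, 6, 7, 0), G = 45.
u_2 = (17 − 17) + 1.8·45 = 81.

81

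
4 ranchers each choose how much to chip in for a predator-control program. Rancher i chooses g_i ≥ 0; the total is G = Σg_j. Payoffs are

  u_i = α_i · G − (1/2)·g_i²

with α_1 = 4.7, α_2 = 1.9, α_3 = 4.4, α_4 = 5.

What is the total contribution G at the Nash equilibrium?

16

Rancher i's FOC: ∂u_i/∂g_i = α_i − g_i = 0, so g_i* = α_i.
NE contributions = (4.7, 1.9, 4.4, 5); G = 16.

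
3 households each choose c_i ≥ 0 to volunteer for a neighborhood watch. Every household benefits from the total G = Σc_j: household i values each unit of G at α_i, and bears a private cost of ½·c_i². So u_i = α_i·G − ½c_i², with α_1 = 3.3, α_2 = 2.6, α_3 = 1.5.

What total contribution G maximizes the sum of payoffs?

22.2

Planner FOC: ∂(Σu_j)/∂c_i = (Σα_j) − c_i = 0, so c_i^SO = Σα_j = 7.4 for every i; G^SO = 22.2.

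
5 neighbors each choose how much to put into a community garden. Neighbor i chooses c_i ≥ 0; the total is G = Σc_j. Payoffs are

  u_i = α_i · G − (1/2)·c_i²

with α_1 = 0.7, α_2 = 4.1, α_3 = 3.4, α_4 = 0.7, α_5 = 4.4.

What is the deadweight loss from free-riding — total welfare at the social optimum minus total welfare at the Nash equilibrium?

Neighbor i's FOC: ∂u_i/∂c_i = α_i − c_i = 0, so c_i* = α_i.
NE contributions = (0.7, 4.1, 3.4, 0.7, 4.4); G = 13.3.
W^NE = (Σα)·G − ½Σα_i² = 13.3² − ½·48.71 = 152.535.
Planner sets c_i = Σα_j = 13.3 for every i, so G^SO = 5·13.3 = 66.5.
W^SO = (Σα)·G^SO − ½·5·(Σα)² = (5/2)·13.3² = 442.225.
Deadweight loss = W^SO − W^NE = 289.69.

289.69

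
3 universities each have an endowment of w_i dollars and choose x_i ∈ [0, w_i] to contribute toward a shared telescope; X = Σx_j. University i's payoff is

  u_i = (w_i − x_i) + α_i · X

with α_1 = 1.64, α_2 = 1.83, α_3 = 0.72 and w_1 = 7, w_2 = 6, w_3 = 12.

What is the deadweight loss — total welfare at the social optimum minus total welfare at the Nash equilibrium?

38.28

∂u_i/∂x_i = α_i − 1, so university i contributes w_i if α_i > 1, else 0.
α_i > 1 for i ∈ {1, 2}; NE contributions (7, 6, 0), X = 13.
W^NE = Σw_i − X^NE + (Σα_i)·X^NE = 25 + 3.19·13 = 66.47.
Planner: ∂(Σu_j)/∂x_i = Σα_j − 1 = 3.19 > 0, so everyone contributes w_i; X^SO = 25, W^SO = 25 + 3.19·25 = 104.75.
Deadweight loss = 38.28.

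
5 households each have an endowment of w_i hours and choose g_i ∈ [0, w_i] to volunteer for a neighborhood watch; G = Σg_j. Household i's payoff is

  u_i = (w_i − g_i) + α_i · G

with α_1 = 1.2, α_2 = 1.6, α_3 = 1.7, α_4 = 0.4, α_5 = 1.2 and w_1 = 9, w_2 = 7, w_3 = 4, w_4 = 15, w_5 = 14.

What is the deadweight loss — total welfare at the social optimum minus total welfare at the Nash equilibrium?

∂u_i/∂g_i = α_i − 1, so household i contributes w_i if α_i > 1, else 0.
α_i > 1 for i ∈ {1, 2, 3, 5}; NE contributions (9, 7, 4, 0, 14), G = 34.
W^NE = Σw_i − G^NE + (Σα_i)·G^NE = 49 + 5.1·34 = 222.4.
Planner: ∂(Σu_j)/∂g_i = Σα_j − 1 = 5.1 > 0, so everyone contributes w_i; G^SO = 49, W^SO = 49 + 5.1·49 = 298.9.
Deadweight loss = 76.5.

76.5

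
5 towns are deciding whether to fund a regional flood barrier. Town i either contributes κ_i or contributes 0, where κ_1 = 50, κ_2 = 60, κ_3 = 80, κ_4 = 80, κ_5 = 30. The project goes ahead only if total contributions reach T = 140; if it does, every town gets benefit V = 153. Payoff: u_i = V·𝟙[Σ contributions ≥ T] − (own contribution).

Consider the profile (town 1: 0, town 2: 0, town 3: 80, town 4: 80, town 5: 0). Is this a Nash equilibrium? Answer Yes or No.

Total = 160 ≥ 140: provided.
Town 1 (pledges 0, payoff 153): pledging 50 → total 210, payoff 103. No gain.
Town 2 (pledges 0, payoff 153): pledging 60 → total 220, payoff 93. No gain.
Town 3 (pledges 80, payoff 73): dropping to 0 → total 80, payoff 0. No gain.
Town 4 (pledges 80, payoff 73): dropping to 0 → total 80, payoff 0. No gain.
Town 5 (pledges 0, payoff 153): pledging 30 → total 190, payoff 123. No gain.

Yes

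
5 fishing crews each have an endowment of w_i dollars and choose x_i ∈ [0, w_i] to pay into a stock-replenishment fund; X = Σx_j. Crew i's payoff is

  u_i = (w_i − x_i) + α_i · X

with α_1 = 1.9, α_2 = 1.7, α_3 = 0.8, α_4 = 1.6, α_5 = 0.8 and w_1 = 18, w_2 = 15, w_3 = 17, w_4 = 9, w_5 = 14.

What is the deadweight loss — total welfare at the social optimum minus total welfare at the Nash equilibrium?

∂u_i/∂x_i = α_i − 1, so crew i contributes w_i if α_i > 1, else 0.
α_i > 1 for i ∈ {1, 2, 4}; NE contributions (18, 15, 0, 9, 0), X = 42.
W^NE = Σw_i − X^NE + (Σα_i)·X^NE = 73 + 5.8·42 = 316.6.
Planner: ∂(Σu_j)/∂x_i = Σα_j − 1 = 5.8 > 0, so everyone contributes w_i; X^SO = 73, W^SO = 73 + 5.8·73 = 496.4.
Deadweight loss = 179.8.

179.8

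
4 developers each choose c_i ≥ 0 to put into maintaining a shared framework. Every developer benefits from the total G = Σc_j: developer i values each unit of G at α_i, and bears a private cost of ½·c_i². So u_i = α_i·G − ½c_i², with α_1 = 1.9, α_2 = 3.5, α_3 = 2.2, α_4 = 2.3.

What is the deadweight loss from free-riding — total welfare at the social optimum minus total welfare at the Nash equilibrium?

111.005

Developer i's FOC: ∂u_i/∂c_i = α_i − c_i = 0, so c_i* = α_i.
NE contributions = (1.9, 3.5, 2.2, 2.3); G = 9.9.
W^NE = (Σα)·G − ½Σα_i² = 9.9² − ½·25.99 = 85.015.
Planner sets c_i = Σα_j = 9.9 for every i, so G^SO = 4·9.9 = 39.6.
W^SO = (Σα)·G^SO − ½·4·(Σα)² = (4/2)·9.9² = 196.02.
Deadweight loss = W^SO − W^NE = 111.005.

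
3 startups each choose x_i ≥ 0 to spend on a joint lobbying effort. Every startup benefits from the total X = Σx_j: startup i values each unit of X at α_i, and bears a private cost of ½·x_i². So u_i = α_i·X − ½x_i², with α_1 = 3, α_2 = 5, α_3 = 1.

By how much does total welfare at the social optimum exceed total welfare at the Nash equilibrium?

Startup i's FOC: ∂u_i/∂x_i = α_i − x_i = 0, so x_i* = α_i.
NE contributions = (3, 5, 1); X = 9.
W^NE = (Σα)·X − ½Σα_i² = 9² − ½·35 = 63.5.
Planner sets x_i = Σα_j = 9 for every i, so X^SO = 3·9 = 27.
W^SO = (Σα)·X^SO − ½·3·(Σα)² = (3/2)·9² = 121.5.
Deadweight loss = W^SO − W^NE = 58.

58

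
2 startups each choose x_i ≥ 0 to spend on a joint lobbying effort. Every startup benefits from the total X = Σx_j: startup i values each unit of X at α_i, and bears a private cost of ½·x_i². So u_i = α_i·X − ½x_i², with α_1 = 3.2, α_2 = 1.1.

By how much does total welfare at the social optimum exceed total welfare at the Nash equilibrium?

5.725

Startup i's FOC: ∂u_i/∂x_i = α_i − x_i = 0, so x_i* = α_i.
NE contributions = (3.2, 1.1); X = 4.3.
W^NE = (Σα)·X − ½Σα_i² = 4.3² − ½·11.45 = 12.765.
Planner sets x_i = Σα_j = 4.3 for every i, so X^SO = 2·4.3 = 8.6.
W^SO = (Σα)·X^SO − ½·2·(Σα)² = (2/2)·4.3² = 18.49.
Deadweight loss = W^SO − W^NE = 5.725.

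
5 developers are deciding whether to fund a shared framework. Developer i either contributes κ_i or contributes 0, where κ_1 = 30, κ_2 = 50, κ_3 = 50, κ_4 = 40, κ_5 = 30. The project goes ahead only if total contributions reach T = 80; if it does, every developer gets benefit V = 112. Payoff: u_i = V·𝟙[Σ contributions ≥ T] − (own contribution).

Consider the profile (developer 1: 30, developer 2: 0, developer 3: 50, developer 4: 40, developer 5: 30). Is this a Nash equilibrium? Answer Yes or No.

Total = 150 ≥ 80: provided.
Developer 1 (pledges 30, payoff 82): dropping to 0 → total 120, payoff 112. Profitable deviation.

No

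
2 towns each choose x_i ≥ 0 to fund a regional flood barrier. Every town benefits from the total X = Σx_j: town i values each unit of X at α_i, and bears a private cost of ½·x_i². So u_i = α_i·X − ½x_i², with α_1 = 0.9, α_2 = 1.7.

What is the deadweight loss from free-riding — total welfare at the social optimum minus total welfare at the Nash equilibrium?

Town i's FOC: ∂u_i/∂x_i = α_i − x_i = 0, so x_i* = α_i.
NE contributions = (0.9, 1.7); X = 2.6.
W^NE = (Σα)·X − ½Σα_i² = 2.6² − ½·3.7 = 4.91.
Planner sets x_i = Σα_j = 2.6 for every i, so X^SO = 2·2.6 = 5.2.
W^SO = (Σα)·X^SO − ½·2·(Σα)² = (2/2)·2.6² = 6.76.
Deadweight loss = W^SO − W^NE = 1.85.

1.85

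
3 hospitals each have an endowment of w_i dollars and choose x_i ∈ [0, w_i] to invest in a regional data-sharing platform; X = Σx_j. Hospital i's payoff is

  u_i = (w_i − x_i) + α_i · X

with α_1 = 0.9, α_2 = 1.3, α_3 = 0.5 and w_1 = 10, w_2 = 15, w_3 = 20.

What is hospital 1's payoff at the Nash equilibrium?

∂u_i/∂x_i = α_i − 1, so hospital i contributes w_i if α_i > 1, else 0.
α_i > 1 for i ∈ {2}; NE contributions (0, 15, 0), X = 15.
u_1 = (10 − 0) + 0.9·15 = 23.5.

23.5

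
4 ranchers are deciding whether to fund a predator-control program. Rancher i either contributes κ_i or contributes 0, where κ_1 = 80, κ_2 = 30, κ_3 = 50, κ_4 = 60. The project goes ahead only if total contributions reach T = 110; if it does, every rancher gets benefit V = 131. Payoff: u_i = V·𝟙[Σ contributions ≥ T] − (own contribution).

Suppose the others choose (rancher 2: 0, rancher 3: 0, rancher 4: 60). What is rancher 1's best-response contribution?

80

Others' total = 60. Contributing 80 brings total to 140 ≥ 110: gain V − κ_1 = 51.
Best response: 80.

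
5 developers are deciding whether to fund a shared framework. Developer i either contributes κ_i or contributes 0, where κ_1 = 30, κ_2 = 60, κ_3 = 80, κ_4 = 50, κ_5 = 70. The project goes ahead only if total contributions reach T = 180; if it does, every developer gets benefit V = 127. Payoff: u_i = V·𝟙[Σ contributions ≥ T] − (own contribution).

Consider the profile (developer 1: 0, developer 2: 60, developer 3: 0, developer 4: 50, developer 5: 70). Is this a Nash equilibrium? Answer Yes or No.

Total = 180 ≥ 180: provided.
Developer 1 (pledges 0, payoff 127): pledging 30 → total 210, payoff 97. No gain.
Developer 2 (pledges 60, payoff 67): dropping to 0 → total 120, payoff 0. No gain.
Developer 3 (pledges 0, payoff 127): pledging 80 → total 260, payoff 47. No gain.
Developer 4 (pledges 50, payoff 77): dropping to 0 → total 130, payoff 0. No gain.
Developer 5 (pledges 70, payoff 57): dropping to 0 → total 110, payoff 0. No gain.

Yes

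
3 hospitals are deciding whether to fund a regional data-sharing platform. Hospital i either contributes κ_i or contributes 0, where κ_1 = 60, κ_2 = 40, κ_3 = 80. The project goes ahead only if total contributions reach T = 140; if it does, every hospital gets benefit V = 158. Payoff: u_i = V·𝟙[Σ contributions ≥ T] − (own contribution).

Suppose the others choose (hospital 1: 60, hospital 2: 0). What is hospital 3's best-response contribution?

Others' total = 60. Contributing 80 brings total to 140 ≥ 140: gain V − κ_3 = 78.
Best response: 80.

80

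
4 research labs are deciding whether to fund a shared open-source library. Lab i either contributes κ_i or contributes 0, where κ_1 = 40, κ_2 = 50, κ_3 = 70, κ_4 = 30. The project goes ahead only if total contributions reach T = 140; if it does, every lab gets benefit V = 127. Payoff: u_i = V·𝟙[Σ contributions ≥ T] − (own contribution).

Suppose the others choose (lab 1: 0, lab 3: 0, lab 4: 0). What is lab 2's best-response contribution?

0

Others' total = 0. Even contributing 50 gives 50 < 140: no benefit either way.
Best response: 0.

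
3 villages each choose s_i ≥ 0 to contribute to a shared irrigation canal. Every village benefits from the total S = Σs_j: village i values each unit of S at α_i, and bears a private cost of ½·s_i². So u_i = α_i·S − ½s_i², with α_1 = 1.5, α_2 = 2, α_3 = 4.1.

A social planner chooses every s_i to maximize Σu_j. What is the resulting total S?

Planner FOC: ∂(Σu_j)/∂s_i = (Σα_j) − s_i = 0, so s_i^SO = Σα_j = 7.6 for every i; S^SO = 22.8.

22.8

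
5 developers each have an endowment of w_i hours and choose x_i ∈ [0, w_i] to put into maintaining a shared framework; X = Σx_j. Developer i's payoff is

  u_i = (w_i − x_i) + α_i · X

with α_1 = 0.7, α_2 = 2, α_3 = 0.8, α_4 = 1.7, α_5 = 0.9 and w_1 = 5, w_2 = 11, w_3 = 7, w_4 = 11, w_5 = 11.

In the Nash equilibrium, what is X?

∂u_i/∂x_i = α_i − 1, so developer i contributes w_i if α_i > 1, else 0.
α_i > 1 for i ∈ {2, 4}; NE contributions (0, 11, 0, 11, 0), X = 22.

22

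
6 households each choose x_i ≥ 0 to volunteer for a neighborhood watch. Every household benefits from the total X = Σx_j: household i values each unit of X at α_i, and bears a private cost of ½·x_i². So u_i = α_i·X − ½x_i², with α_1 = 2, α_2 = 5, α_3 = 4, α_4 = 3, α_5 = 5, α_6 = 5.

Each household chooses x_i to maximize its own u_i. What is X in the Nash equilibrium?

Household i's FOC: ∂u_i/∂x_i = α_i − x_i = 0, so x_i* = α_i.
NE contributions = (2, 5, 4, 3, 5, 5); X = 24.

24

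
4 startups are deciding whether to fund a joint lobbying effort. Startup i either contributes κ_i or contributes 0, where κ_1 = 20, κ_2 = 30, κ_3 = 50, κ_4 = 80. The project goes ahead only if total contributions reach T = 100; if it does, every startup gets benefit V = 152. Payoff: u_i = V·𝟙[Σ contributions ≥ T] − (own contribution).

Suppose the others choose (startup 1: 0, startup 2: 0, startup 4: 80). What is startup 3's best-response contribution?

Others' total = 80. Contributing 50 brings total to 130 ≥ 100: gain V − κ_3 = 102.
Best response: 50.

50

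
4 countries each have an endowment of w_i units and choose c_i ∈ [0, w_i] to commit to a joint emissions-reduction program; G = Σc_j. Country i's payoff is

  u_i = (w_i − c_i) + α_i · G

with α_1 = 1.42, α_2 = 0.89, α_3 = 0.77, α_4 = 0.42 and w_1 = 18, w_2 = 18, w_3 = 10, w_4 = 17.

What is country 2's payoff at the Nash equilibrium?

34.02

∂u_i/∂c_i = α_i − 1, so country i contributes w_i if α_i > 1, else 0.
α_i > 1 for i ∈ {1}; NE contributions (18, 0, 0, 0), G = 18.
u_2 = (18 − 0) + 0.89·18 = 34.02.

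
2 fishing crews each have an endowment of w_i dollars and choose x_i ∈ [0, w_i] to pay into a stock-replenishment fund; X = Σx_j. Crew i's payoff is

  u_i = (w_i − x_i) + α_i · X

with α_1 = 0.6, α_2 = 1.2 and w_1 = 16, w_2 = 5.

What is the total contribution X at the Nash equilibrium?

5

∂u_i/∂x_i = α_i − 1, so crew i contributes w_i if α_i > 1, else 0.
α_i > 1 for i ∈ {2}; NE contributions (0, 5), X = 5.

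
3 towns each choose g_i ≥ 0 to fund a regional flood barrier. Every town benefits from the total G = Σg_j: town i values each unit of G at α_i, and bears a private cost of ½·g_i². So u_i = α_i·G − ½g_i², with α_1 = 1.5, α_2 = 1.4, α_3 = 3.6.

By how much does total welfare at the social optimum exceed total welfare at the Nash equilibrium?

Town i's FOC: ∂u_i/∂g_i = α_i − g_i = 0, so g_i* = α_i.
NE contributions = (1.5, 1.4, 3.6); G = 6.5.
W^NE = (Σα)·G − ½Σα_i² = 6.5² − ½·17.17 = 33.665.
Planner sets g_i = Σα_j = 6.5 for every i, so G^SO = 3·6.5 = 19.5.
W^SO = (Σα)·G^SO − ½·3·(Σα)² = (3/2)·6.5² = 63.375.
Deadweight loss = W^SO − W^NE = 29.71.

29.71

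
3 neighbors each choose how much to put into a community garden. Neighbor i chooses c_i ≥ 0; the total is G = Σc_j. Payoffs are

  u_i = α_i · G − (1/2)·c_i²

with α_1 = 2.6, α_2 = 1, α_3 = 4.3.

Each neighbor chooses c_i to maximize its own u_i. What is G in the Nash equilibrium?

7.9

Neighbor i's FOC: ∂u_i/∂c_i = α_i − c_i = 0, so c_i* = α_i.
NE contributions = (2.6, 1, 4.3); G = 7.9.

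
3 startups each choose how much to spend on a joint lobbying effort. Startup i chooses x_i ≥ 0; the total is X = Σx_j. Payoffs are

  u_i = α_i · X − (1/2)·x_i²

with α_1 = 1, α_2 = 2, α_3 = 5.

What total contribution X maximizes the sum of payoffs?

Planner FOC: ∂(Σu_j)/∂x_i = (Σα_j) − x_i = 0, so x_i^SO = Σα_j = 8 for every i; X^SO = 24.

24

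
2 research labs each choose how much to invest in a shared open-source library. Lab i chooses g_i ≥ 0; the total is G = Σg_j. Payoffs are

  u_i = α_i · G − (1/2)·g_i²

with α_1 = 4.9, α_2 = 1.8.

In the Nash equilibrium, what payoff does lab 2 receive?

10.44

Lab i's FOC: ∂u_i/∂g_i = α_i − g_i = 0, so g_i* = α_i.
NE contributions = (4.9, 1.8); G = 6.7.
u_2 = α_2·G − ½·(g_2)² = 1.8·6.7 − ½·1.8² = 10.44.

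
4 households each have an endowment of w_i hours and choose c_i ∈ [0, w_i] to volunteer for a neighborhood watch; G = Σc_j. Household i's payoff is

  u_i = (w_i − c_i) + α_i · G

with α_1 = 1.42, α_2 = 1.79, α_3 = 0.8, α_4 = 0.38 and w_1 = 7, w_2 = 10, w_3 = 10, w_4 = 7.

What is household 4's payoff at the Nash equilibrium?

13.46

∂u_i/∂c_i = α_i − 1, so household i contributes w_i if α_i > 1, else 0.
α_i > 1 for i ∈ {1, 2}; NE contributions (7, 10, 0, 0), G = 17.
u_4 = (7 − 0) + 0.38·17 = 13.46.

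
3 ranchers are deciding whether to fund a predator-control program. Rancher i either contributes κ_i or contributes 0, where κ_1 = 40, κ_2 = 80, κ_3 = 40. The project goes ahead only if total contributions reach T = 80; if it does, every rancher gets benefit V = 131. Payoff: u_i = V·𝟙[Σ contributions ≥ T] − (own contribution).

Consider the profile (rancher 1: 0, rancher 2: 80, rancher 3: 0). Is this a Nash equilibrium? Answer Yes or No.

Yes

Total = 80 ≥ 80: provided.
Rancher 1 (pledges 0, payoff 131): pledging 40 → total 120, payoff 91. No gain.
Rancher 2 (pledges 80, payoff 51): dropping to 0 → total 0, payoff 0. No gain.
Rancher 3 (pledges 0, payoff 131): pledging 40 → total 120, payoff 91. No gain.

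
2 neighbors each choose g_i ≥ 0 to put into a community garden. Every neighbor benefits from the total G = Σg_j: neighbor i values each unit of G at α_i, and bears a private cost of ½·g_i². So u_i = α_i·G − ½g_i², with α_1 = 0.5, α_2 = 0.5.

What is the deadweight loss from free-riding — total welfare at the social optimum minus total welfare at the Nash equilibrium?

0.25

Neighbor i's FOC: ∂u_i/∂g_i = α_i − g_i = 0, so g_i* = α_i.
NE contributions = (0.5, 0.5); G = 1.
W^NE = (Σα)·G − ½Σα_i² = 1² − ½·0.5 = 0.75.
Planner sets g_i = Σα_j = 1 for every i, so G^SO = 2·1 = 2.
W^SO = (Σα)·G^SO − ½·2·(Σα)² = (2/2)·1² = 1.
Deadweight loss = W^SO − W^NE = 0.25.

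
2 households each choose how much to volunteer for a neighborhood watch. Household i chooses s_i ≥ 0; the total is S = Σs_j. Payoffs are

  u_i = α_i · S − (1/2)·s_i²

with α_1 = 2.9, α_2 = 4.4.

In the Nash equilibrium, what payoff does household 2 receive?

Household i's FOC: ∂u_i/∂s_i = α_i − s_i = 0, so s_i* = α_i.
NE contributions = (2.9, 4.4); S = 7.3.
u_2 = α_2·S − ½·(s_2)² = 4.4·7.3 − ½·4.4² = 22.44.

22.44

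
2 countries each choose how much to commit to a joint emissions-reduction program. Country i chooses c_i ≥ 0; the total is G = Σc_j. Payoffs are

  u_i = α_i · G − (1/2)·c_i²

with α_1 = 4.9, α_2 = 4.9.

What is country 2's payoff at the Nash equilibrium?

Country i's FOC: ∂u_i/∂c_i = α_i − c_i = 0, so c_i* = α_i.
NE contributions = (4.9, 4.9); G = 9.8.
u_2 = α_2·G − ½·(c_2)² = 4.9·9.8 − ½·4.9² = 36.015.

36.015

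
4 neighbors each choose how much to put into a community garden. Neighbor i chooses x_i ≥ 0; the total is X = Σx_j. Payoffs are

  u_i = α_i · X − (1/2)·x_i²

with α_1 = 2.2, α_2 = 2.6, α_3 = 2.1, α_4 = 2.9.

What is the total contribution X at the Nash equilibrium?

9.8

Neighbor i's FOC: ∂u_i/∂x_i = α_i − x_i = 0, so x_i* = α_i.
NE contributions = (2.2, 2.6, 2.1, 2.9); X = 9.8.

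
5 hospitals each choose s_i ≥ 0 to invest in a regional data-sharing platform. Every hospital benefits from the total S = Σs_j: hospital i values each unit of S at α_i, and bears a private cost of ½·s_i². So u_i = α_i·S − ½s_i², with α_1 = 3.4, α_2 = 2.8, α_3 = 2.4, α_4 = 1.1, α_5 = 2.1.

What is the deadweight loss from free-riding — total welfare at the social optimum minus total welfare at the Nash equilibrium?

224.25

Hospital i's FOC: ∂u_i/∂s_i = α_i − s_i = 0, so s_i* = α_i.
NE contributions = (3.4, 2.8, 2.4, 1.1, 2.1); S = 11.8.
W^NE = (Σα)·S − ½Σα_i² = 11.8² − ½·30.78 = 123.85.
Planner sets s_i = Σα_j = 11.8 for every i, so S^SO = 5·11.8 = 59.
W^SO = (Σα)·S^SO − ½·5·(Σα)² = (5/2)·11.8² = 348.1.
Deadweight loss = W^SO − W^NE = 224.25.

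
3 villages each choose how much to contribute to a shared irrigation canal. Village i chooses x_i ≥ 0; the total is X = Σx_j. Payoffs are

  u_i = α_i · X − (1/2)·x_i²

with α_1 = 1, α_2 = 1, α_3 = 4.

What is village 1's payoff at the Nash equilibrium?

Village i's FOC: ∂u_i/∂x_i = α_i − x_i = 0, so x_i* = α_i.
NE contributions = (1, 1, 4); X = 6.
u_1 = α_1·X − ½·(x_1)² = 1·6 − ½·1² = 5.5.

5.5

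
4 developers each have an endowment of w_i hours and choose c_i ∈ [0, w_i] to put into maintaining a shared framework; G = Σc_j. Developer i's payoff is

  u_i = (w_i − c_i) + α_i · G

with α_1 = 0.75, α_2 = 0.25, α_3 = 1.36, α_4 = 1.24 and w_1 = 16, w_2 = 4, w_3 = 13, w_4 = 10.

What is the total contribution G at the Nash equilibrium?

∂u_i/∂c_i = α_i − 1, so developer i contributes w_i if α_i > 1, else 0.
α_i > 1 for i ∈ {3, 4}; NE contributions (0, 0, 13, 10), G = 23.

23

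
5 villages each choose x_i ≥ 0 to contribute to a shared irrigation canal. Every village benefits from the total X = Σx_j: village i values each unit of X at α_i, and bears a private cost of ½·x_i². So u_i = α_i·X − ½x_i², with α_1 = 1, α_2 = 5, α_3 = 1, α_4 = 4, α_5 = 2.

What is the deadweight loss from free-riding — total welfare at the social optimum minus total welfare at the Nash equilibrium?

277

Village i's FOC: ∂u_i/∂x_i = α_i − x_i = 0, so x_i* = α_i.
NE contributions = (1, 5, 1, 4, 2); X = 13.
W^NE = (Σα)·X − ½Σα_i² = 13² − ½·47 = 145.5.
Planner sets x_i = Σα_j = 13 for every i, so X^SO = 5·13 = 65.
W^SO = (Σα)·X^SO − ½·5·(Σα)² = (5/2)·13² = 422.5.
Deadweight loss = W^SO − W^NE = 277.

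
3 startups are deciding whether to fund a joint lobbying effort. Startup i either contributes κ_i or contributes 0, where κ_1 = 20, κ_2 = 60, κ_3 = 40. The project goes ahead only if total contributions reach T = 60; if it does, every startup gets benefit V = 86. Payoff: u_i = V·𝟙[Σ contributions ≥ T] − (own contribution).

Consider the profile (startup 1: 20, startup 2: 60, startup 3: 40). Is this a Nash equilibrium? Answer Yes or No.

Total = 120 ≥ 60: provided.
Startup 1 (pledges 20, payoff 66): dropping to 0 → total 100, payoff 86. Profitable deviation.

No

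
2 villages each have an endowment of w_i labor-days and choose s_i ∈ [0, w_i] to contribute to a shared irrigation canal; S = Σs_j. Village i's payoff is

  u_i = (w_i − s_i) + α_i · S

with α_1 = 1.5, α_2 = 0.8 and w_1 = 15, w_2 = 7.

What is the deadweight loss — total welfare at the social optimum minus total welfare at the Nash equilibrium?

9.1

∂u_i/∂s_i = α_i − 1, so village i contributes w_i if α_i > 1, else 0.
α_i > 1 for i ∈ {1}; NE contributions (15, 0), S = 15.
W^NE = Σw_i − S^NE + (Σα_i)·S^NE = 22 + 1.3·15 = 41.5.
Planner: ∂(Σu_j)/∂s_i = Σα_j − 1 = 1.3 > 0, so everyone contributes w_i; S^SO = 22, W^SO = 22 + 1.3·22 = 50.6.
Deadweight loss = 9.1.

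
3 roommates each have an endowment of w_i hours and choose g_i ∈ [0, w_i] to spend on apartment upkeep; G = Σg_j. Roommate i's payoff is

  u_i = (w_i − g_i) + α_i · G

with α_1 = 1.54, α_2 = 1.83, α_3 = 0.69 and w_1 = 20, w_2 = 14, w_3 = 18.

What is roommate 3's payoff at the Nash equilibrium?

41.46

∂u_i/∂g_i = α_i − 1, so roommate i contributes w_i if α_i > 1, else 0.
α_i > 1 for i ∈ {1, 2}; NE contributions (20, 14, 0), G = 34.
u_3 = (18 − 0) + 0.69·34 = 41.46.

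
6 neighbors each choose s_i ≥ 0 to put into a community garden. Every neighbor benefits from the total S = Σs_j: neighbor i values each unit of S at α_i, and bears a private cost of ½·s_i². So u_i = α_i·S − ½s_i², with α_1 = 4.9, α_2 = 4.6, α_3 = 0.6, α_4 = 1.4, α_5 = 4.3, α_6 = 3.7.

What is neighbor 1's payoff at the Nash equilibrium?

83.545

Neighbor i's FOC: ∂u_i/∂s_i = α_i − s_i = 0, so s_i* = α_i.
NE contributions = (4.9, 4.6, 0.6, 1.4, 4.3, 3.7); S = 19.5.
u_1 = α_1·S − ½·(s_1)² = 4.9·19.5 − ½·4.9² = 83.545.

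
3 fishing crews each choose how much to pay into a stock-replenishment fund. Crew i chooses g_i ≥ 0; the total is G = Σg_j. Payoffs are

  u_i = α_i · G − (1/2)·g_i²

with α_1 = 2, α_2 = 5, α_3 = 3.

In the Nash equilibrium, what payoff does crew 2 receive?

Crew i's FOC: ∂u_i/∂g_i = α_i − g_i = 0, so g_i* = α_i.
NE contributions = (2, 5, 3); G = 10.
u_2 = α_2·G − ½·(g_2)² = 5·10 − ½·5² = 37.5.

37.5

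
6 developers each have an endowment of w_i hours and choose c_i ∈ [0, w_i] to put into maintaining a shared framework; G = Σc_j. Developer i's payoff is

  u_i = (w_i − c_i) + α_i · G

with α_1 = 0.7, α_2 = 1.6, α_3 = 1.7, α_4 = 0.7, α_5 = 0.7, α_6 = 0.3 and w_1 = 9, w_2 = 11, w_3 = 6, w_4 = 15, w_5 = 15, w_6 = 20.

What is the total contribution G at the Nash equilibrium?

17

∂u_i/∂c_i = α_i − 1, so developer i contributes w_i if α_i > 1, else 0.
α_i > 1 for i ∈ {2, 3}; NE contributions (0, 11, 6, 0, 0, 0), G = 17.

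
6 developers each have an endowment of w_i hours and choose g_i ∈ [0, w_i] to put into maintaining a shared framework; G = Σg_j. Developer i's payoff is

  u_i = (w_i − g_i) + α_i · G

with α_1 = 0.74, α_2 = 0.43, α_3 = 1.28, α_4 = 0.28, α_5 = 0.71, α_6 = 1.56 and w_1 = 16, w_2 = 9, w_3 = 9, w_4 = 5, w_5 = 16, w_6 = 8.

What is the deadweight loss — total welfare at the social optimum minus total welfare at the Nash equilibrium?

184

∂u_i/∂g_i = α_i − 1, so developer i contributes w_i if α_i > 1, else 0.
α_i > 1 for i ∈ {3, 6}; NE contributions (0, 0, 9, 0, 0, 8), G = 17.
W^NE = Σw_i − G^NE + (Σα_i)·G^NE = 63 + 4·17 = 131.
Planner: ∂(Σu_j)/∂g_i = Σα_j − 1 = 4 > 0, so everyone contributes w_i; G^SO = 63, W^SO = 63 + 4·63 = 315.
Deadweight loss = 184.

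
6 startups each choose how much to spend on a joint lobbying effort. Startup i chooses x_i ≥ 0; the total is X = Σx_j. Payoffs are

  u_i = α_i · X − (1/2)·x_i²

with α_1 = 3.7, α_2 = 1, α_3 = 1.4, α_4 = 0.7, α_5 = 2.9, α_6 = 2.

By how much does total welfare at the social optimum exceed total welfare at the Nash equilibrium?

288.555

Startup i's FOC: ∂u_i/∂x_i = α_i − x_i = 0, so x_i* = α_i.
NE contributions = (3.7, 1, 1.4, 0.7, 2.9, 2); X = 11.7.
W^NE = (Σα)·X − ½Σα_i² = 11.7² − ½·29.55 = 122.115.
Planner sets x_i = Σα_j = 11.7 for every i, so X^SO = 6·11.7 = 70.2.
W^SO = (Σα)·X^SO − ½·6·(Σα)² = (6/2)·11.7² = 410.67.
Deadweight loss = W^SO − W^NE = 288.555.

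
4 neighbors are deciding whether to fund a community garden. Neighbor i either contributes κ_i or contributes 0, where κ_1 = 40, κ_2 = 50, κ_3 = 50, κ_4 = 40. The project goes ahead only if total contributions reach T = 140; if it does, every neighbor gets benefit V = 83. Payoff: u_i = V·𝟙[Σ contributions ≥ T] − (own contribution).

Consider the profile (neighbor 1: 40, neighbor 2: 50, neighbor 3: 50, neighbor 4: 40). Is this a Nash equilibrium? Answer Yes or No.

No

Total = 180 ≥ 140: provided.
Neighbor 1 (pledges 40, payoff 43): dropping to 0 → total 140, payoff 83. Profitable deviation.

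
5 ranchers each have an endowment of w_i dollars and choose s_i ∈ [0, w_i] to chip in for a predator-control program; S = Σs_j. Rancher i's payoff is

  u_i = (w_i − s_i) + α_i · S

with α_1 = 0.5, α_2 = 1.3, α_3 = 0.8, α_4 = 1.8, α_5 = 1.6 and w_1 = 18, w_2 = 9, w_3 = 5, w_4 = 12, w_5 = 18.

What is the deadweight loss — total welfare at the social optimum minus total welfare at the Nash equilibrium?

115

∂u_i/∂s_i = α_i − 1, so rancher i contributes w_i if α_i > 1, else 0.
α_i > 1 for i ∈ {2, 4, 5}; NE contributions (0, 9, 0, 12, 18), S = 39.
W^NE = Σw_i − S^NE + (Σα_i)·S^NE = 62 + 5·39 = 257.
Planner: ∂(Σu_j)/∂s_i = Σα_j − 1 = 5 > 0, so everyone contributes w_i; S^SO = 62, W^SO = 62 + 5·62 = 372.
Deadweight loss = 115.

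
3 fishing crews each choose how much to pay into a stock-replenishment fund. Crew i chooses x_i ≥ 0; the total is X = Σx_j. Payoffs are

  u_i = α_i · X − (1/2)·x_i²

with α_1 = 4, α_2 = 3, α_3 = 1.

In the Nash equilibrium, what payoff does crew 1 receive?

Crew i's FOC: ∂u_i/∂x_i = α_i − x_i = 0, so x_i* = α_i.
NE contributions = (4, 3, 1); X = 8.
u_1 = α_1·X − ½·(x_1)² = 4·8 − ½·4² = 24.

24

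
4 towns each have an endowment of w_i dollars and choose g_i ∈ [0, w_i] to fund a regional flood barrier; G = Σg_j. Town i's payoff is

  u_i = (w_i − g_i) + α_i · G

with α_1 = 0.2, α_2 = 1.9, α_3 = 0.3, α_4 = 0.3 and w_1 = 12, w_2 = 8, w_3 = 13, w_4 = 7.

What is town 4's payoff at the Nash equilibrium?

∂u_i/∂g_i = α_i − 1, so town i contributes w_i if α_i > 1, else 0.
α_i > 1 for i ∈ {2}; NE contributions (0, 8, 0, 0), G = 8.
u_4 = (7 − 0) + 0.3·8 = 9.4.

9.4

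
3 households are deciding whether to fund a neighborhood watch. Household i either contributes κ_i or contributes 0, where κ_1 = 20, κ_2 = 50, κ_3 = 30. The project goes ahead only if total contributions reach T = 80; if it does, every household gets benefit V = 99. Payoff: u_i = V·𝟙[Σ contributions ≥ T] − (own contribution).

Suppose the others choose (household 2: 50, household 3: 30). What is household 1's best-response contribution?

0

Others' total = 80 ≥ 80; contributing adds cost 20 for no extra benefit.
Best response: 0.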